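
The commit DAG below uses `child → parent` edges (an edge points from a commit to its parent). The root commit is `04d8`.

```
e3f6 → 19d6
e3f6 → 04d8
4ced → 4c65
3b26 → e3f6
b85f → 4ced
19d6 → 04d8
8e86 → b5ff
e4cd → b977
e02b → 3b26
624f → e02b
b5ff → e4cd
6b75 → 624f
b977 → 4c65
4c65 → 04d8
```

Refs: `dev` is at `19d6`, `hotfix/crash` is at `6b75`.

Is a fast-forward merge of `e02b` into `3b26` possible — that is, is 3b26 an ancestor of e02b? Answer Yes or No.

Yes

A fast-forward from 3b26 to e02b is possible iff 3b26 is an ancestor of e02b.
Ancestors of e02b: {04d8, 19d6, 3b26, e02b, e3f6}.
3b26 is among them, so fast-forward is possible.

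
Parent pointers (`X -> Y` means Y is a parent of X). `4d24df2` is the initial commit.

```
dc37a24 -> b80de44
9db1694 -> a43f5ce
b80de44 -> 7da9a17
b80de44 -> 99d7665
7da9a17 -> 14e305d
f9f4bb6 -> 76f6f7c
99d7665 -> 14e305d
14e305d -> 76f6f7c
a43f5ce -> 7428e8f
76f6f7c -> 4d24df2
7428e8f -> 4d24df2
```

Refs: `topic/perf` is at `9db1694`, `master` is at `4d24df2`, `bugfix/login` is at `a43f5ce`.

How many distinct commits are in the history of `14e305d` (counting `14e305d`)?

Walking parent pointers from 14e305d: reachable set = {14e305d, 4d24df2, 76f6f7c}.
That is 3 commits.

3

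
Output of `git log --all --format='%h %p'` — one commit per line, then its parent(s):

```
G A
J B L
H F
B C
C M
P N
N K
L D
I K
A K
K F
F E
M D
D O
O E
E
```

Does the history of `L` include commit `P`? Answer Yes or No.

Ancestors of L: {D, E, L, O}.
P is not in that set, so it is not an ancestor of L.

No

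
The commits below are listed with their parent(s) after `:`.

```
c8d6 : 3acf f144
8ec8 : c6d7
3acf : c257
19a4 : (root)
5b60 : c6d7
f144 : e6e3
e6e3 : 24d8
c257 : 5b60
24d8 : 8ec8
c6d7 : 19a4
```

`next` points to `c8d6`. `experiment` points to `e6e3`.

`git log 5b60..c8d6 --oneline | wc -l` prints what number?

7

Reachable from c8d6: {19a4, 24d8, 3acf, 5b60, 8ec8, c257, c6d7, c8d6, e6e3, f144}.
Reachable from 5b60: {19a4, 5b60, c6d7}.
In c8d6's history but not 5b60's: {24d8, 3acf, 8ec8, c257, c8d6, e6e3, f144} — 7 commits.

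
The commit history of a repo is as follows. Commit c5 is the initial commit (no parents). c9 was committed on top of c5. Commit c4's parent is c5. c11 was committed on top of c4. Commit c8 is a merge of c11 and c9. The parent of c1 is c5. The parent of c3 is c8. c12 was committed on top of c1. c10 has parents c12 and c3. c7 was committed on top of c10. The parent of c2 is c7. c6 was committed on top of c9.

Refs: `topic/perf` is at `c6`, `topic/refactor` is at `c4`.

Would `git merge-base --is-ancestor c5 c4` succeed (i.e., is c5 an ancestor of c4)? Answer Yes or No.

Ancestors of c4 (commits reachable by following parents): {c4, c5}.
c5 is in that set, so it is an ancestor of c4.

Yes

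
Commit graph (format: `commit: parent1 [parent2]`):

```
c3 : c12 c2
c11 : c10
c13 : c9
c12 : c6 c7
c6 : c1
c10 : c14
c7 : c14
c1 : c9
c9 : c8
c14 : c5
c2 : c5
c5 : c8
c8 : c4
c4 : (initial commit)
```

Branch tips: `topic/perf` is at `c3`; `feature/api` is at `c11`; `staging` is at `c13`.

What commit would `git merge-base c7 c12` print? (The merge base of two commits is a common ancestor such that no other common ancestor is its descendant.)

c7

Ancestors of c7: {c14, c4, c5, c7, c8}.
Ancestors of c12: {c1, c12, c14, c4, c5, c6, c7, c8, c9}.
Common ancestors: {c14, c4, c5, c7, c8}.
Among these, c7 is not an ancestor of any other common ancestor — it is the merge base.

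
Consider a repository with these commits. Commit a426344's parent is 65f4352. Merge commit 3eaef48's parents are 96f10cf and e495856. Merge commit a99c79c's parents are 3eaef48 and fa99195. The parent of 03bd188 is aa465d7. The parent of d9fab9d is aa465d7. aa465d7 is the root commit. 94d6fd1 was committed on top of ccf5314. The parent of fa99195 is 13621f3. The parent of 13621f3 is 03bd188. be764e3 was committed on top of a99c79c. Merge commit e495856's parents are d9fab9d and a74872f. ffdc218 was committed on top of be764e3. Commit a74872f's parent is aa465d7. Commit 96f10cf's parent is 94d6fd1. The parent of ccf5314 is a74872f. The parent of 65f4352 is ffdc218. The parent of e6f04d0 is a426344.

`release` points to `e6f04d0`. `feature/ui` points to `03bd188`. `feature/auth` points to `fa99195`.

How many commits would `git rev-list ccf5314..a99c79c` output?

Reachable from a99c79c: {03bd188, 13621f3, 3eaef48, 94d6fd1, 96f10cf, a74872f, a99c79c, aa465d7, ccf5314, d9fab9d, e495856, fa99195}.
Reachable from ccf5314: {a74872f, aa465d7, ccf5314}.
In a99c79c's history but not ccf5314's: {03bd188, 13621f3, 3eaef48, 94d6fd1, 96f10cf, a99c79c, d9fab9d, e495856, fa99195} — 9 commits.

9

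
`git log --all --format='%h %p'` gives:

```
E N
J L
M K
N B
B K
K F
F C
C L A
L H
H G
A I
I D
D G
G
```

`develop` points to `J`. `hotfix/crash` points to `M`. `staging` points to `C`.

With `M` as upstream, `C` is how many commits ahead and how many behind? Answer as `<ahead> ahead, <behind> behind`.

Reachable from C: {A, C, D, G, H, I, L}.
Reachable from M: {A, C, D, F, G, H, I, K, L, M}.
Only in C's history (ahead): {} — 0.
Only in M's history (behind): {F, K, M} — 3.

0 ahead, 3 behind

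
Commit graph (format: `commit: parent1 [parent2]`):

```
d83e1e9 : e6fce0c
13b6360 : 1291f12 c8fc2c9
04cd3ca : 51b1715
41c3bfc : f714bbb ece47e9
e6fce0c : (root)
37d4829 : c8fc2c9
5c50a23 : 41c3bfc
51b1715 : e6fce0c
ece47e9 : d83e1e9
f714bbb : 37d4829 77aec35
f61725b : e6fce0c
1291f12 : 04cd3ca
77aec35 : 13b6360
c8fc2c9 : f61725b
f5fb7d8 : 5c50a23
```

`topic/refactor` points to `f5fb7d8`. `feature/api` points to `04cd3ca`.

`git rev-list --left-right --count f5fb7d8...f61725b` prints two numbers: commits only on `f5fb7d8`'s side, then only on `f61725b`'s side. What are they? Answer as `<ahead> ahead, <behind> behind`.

Reachable from f5fb7d8: {04cd3ca, 1291f12, 13b6360, 37d4829, 41c3bfc, 51b1715, 5c50a23, 77aec35, c8fc2c9, d83e1e9, e6fce0c, ece47e9, f5fb7d8, f61725b, f714bbb}.
Reachable from f61725b: {e6fce0c, f61725b}.
Only in f5fb7d8's history (ahead): {04cd3ca, 1291f12, 13b6360, 37d4829, 41c3bfc, 51b1715, 5c50a23, 77aec35, c8fc2c9, d83e1e9, ece47e9, f5fb7d8, f714bbb} — 13.
Only in f61725b's history (behind): {} — 0.

13 ahead, 0 behind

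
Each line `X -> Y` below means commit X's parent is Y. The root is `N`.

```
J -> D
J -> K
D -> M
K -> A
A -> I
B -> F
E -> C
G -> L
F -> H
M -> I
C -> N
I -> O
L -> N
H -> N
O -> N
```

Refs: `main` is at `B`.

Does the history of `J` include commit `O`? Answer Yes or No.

Yes

Ancestors of J (commits reachable by following parents): {A, D, I, J, K, M, N, O}.
O is in that set, so it is an ancestor of J.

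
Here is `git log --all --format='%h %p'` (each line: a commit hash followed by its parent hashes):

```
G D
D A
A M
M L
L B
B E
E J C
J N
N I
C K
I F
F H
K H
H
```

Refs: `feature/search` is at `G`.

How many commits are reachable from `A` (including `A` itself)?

Walking parent pointers from A: reachable set = {A, B, C, E, F, H, I, J, K, L, M, N}.
That is 12 commits.

12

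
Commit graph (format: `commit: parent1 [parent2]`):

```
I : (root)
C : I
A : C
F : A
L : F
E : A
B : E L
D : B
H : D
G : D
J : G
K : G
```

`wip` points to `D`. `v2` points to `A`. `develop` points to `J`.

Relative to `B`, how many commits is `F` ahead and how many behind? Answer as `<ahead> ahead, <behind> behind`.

Reachable from F: {A, C, F, I}.
Reachable from B: {A, B, C, E, F, I, L}.
Only in F's history (ahead): {} — 0.
Only in B's history (behind): {B, E, L} — 3.

0 ahead, 3 behind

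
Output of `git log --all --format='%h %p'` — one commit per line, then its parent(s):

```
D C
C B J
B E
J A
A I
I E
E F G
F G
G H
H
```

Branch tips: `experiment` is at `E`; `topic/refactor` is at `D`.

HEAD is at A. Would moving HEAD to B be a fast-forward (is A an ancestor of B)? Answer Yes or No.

A fast-forward from A to B is possible iff A is an ancestor of B.
Ancestors of B: {B, E, F, G, H}.
A is not among them, so fast-forward is not possible.

No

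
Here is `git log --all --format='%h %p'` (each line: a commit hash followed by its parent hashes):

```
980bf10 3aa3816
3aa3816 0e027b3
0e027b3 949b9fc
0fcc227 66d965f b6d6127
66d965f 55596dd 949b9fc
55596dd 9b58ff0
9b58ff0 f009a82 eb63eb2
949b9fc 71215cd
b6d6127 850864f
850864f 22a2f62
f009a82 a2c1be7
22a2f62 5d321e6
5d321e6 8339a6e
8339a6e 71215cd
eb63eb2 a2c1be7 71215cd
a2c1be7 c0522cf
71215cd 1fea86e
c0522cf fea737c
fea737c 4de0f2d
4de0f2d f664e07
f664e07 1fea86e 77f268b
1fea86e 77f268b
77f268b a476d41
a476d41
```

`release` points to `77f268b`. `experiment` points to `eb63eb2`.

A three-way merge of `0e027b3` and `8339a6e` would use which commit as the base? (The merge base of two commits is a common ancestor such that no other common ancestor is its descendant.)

Ancestors of 0e027b3: {0e027b3, 1fea86e, 71215cd, 77f268b, 949b9fc, a476d41}.
Ancestors of 8339a6e: {1fea86e, 71215cd, 77f268b, 8339a6e, a476d41}.
Common ancestors: {1fea86e, 71215cd, 77f268b, a476d41}.
Among these, 71215cd is not an ancestor of any other common ancestor — it is the merge base.

71215cd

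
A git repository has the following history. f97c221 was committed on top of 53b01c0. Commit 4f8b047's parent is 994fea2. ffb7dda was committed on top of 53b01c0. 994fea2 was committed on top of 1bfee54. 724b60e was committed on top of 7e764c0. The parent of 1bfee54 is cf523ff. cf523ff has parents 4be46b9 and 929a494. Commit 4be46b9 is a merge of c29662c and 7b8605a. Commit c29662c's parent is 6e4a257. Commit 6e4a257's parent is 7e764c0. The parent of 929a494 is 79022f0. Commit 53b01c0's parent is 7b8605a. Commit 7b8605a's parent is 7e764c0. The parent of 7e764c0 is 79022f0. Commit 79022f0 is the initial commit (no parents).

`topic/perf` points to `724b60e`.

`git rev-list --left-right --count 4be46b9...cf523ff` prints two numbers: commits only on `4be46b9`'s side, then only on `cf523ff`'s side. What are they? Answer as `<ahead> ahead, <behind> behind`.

Reachable from 4be46b9: {4be46b9, 6e4a257, 79022f0, 7b8605a, 7e764c0, c29662c}.
Reachable from cf523ff: {4be46b9, 6e4a257, 79022f0, 7b8605a, 7e764c0, 929a494, c29662c, cf523ff}.
Only in 4be46b9's history (ahead): {} — 0.
Only in cf523ff's history (behind): {929a494, cf523ff} — 2.

0 ahead, 2 behind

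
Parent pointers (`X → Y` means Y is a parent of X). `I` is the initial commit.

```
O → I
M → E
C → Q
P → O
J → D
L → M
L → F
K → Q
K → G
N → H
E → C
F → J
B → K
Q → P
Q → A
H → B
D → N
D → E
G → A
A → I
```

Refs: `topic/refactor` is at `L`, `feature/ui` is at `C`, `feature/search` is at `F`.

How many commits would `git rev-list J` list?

14

Walking parent pointers from J: reachable set = {A, B, C, D, E, G, H, I, J, K, N, O, P, Q}.
That is 14 commits.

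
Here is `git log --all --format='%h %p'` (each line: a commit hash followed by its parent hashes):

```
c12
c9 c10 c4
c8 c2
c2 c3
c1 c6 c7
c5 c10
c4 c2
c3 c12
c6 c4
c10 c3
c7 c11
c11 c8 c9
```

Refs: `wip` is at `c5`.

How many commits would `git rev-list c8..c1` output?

Reachable from c1: {c1, c10, c11, c12, c2, c3, c4, c6, c7, c8, c9}.
Reachable from c8: {c12, c2, c3, c8}.
In c1's history but not c8's: {c1, c10, c11, c4, c6, c7, c9} — 7 commits.

7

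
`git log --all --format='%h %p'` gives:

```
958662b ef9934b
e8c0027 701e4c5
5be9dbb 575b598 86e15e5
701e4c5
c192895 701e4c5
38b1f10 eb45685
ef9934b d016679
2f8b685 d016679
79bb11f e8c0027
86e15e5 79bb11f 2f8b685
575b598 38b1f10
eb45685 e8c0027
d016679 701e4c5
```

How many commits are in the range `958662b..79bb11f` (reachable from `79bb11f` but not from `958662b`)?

2

Reachable from 79bb11f: {701e4c5, 79bb11f, e8c0027}.
Reachable from 958662b: {701e4c5, 958662b, d016679, ef9934b}.
In 79bb11f's history but not 958662b's: {79bb11f, e8c0027} — 2 commits.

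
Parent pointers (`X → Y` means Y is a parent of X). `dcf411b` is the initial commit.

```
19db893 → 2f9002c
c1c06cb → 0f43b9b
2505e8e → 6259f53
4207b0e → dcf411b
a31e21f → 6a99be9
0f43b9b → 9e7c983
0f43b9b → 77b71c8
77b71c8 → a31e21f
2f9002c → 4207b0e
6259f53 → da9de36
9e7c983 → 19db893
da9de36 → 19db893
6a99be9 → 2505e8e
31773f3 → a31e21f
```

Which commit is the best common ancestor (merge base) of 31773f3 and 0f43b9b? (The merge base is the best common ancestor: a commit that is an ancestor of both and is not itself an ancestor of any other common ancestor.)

a31e21f

Ancestors of 31773f3: {19db893, 2505e8e, 2f9002c, 31773f3, 4207b0e, 6259f53, 6a99be9, a31e21f, da9de36, dcf411b}.
Ancestors of 0f43b9b: {0f43b9b, 19db893, 2505e8e, 2f9002c, 4207b0e, 6259f53, 6a99be9, 77b71c8, 9e7c983, a31e21f, da9de36, dcf411b}.
Common ancestors: {19db893, 2505e8e, 2f9002c, 4207b0e, 6259f53, 6a99be9, a31e21f, da9de36, dcf411b}.
Among these, a31e21f is not an ancestor of any other common ancestor — it is the merge base.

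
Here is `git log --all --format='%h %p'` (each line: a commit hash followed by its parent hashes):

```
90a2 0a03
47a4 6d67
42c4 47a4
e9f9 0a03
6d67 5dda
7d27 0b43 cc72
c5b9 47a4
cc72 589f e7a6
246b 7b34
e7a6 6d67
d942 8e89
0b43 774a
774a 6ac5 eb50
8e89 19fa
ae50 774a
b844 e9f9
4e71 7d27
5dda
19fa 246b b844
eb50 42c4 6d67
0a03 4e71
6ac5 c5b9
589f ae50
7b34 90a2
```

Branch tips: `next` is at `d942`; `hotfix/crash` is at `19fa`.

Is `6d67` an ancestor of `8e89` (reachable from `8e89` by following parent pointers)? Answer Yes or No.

Ancestors of 8e89 (commits reachable by following parents): {0a03, 0b43, 19fa, 246b, 42c4, 47a4, 4e71, 589f, 5dda, 6ac5, 6d67, 774a, 7b34, 7d27, 8e89, 90a2, ae50, b844, c5b9, cc72, e7a6, e9f9, eb50}.
6d67 is in that set, so it is an ancestor of 8e89.

Yes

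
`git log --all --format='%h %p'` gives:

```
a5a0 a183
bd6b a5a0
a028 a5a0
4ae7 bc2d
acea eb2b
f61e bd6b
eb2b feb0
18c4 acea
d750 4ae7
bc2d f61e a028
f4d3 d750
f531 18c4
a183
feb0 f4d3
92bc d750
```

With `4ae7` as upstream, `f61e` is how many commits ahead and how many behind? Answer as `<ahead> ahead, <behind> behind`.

0 ahead, 3 behind

Reachable from f61e: {a183, a5a0, bd6b, f61e}.
Reachable from 4ae7: {4ae7, a028, a183, a5a0, bc2d, bd6b, f61e}.
Only in f61e's history (ahead): {} — 0.
Only in 4ae7's history (behind): {4ae7, a028, bc2d} — 3.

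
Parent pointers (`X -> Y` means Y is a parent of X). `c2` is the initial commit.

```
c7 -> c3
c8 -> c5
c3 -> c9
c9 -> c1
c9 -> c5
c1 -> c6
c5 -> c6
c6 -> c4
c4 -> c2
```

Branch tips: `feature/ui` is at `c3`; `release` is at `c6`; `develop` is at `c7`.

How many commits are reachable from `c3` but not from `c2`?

6

Reachable from c3: {c1, c2, c3, c4, c5, c6, c9}.
Reachable from c2: {c2}.
In c3's history but not c2's: {c1, c3, c4, c5, c6, c9} — 6 commits.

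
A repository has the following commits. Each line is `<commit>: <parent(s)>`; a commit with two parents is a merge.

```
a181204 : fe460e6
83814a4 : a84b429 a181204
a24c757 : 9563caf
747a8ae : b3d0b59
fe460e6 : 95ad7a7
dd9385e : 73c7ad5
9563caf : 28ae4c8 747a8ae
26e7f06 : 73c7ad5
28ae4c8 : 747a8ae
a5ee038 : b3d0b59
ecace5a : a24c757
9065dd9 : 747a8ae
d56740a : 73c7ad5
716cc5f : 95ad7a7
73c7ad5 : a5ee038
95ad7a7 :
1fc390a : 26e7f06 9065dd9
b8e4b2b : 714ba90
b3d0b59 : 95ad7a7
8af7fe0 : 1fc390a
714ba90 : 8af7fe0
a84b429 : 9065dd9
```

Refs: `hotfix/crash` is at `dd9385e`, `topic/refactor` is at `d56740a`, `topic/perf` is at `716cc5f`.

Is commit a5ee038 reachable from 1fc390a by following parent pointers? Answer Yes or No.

Yes

Ancestors of 1fc390a (commits reachable by following parents): {1fc390a, 26e7f06, 73c7ad5, 747a8ae, 9065dd9, 95ad7a7, a5ee038, b3d0b59}.
a5ee038 is in that set, so it is an ancestor of 1fc390a.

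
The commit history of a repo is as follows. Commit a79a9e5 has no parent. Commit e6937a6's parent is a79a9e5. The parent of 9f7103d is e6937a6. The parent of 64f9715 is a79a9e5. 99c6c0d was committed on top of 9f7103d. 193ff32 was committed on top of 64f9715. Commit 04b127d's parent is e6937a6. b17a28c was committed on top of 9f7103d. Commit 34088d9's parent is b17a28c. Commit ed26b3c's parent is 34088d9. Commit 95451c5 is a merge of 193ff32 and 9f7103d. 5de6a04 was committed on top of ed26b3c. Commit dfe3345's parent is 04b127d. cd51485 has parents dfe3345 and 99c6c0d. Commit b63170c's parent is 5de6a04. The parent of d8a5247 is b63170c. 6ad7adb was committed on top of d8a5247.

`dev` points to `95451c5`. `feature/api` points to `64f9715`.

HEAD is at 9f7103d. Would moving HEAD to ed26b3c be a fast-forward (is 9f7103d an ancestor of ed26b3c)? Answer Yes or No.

A fast-forward from 9f7103d to ed26b3c is possible iff 9f7103d is an ancestor of ed26b3c.
Ancestors of ed26b3c: {34088d9, 9f7103d, a79a9e5, b17a28c, e6937a6, ed26b3c}.
9f7103d is among them, so fast-forward is possible.

Yes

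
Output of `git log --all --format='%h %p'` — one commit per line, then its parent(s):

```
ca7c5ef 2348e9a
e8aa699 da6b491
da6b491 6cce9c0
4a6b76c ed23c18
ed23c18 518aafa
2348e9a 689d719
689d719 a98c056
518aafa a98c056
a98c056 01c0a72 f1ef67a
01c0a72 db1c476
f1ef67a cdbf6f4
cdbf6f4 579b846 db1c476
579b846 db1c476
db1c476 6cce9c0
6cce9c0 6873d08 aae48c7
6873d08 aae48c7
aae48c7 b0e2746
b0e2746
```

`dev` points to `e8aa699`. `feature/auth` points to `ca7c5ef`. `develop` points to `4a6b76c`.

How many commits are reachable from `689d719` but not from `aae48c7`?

Reachable from 689d719: {01c0a72, 579b846, 6873d08, 689d719, 6cce9c0, a98c056, aae48c7, b0e2746, cdbf6f4, db1c476, f1ef67a}.
Reachable from aae48c7: {aae48c7, b0e2746}.
In 689d719's history but not aae48c7's: {01c0a72, 579b846, 6873d08, 689d719, 6cce9c0, a98c056, cdbf6f4, db1c476, f1ef67a} — 9 commits.

9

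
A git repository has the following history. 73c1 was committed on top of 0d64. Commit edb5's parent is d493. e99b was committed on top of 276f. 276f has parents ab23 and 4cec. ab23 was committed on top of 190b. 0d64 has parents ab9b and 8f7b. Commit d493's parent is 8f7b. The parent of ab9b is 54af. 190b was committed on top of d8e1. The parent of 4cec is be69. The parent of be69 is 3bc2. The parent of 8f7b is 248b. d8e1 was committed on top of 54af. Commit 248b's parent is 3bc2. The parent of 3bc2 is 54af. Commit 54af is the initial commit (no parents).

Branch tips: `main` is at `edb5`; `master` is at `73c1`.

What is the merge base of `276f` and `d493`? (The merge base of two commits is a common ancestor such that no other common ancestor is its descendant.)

Ancestors of 276f: {190b, 276f, 3bc2, 4cec, 54af, ab23, be69, d8e1}.
Ancestors of d493: {248b, 3bc2, 54af, 8f7b, d493}.
Common ancestors: {3bc2, 54af}.
Among these, 3bc2 is not an ancestor of any other common ancestor — it is the merge base.

3bc2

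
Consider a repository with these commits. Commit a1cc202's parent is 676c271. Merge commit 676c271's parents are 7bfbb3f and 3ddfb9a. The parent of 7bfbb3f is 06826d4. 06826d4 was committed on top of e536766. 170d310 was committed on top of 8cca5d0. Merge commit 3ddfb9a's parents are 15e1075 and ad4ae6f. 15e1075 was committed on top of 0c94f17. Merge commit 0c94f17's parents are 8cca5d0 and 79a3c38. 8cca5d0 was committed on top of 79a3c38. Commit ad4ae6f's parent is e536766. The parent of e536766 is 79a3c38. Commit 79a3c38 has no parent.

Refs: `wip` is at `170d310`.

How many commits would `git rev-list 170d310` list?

Walking parent pointers from 170d310: reachable set = {170d310, 79a3c38, 8cca5d0}.
That is 3 commits.

3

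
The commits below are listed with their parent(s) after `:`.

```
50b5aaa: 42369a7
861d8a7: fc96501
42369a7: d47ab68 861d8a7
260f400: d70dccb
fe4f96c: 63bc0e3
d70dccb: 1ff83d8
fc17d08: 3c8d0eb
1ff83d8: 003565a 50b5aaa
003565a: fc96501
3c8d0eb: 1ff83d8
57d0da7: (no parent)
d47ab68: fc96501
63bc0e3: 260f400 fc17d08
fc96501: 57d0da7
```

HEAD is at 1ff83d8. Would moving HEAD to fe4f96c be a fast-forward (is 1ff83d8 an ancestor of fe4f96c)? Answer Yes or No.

A fast-forward from 1ff83d8 to fe4f96c is possible iff 1ff83d8 is an ancestor of fe4f96c.
Ancestors of fe4f96c: {003565a, 1ff83d8, 260f400, 3c8d0eb, 42369a7, 50b5aaa, 57d0da7, 63bc0e3, 861d8a7, d47ab68, d70dccb, fc17d08, fc96501, fe4f96c}.
1ff83d8 is among them, so fast-forward is possible.

Yes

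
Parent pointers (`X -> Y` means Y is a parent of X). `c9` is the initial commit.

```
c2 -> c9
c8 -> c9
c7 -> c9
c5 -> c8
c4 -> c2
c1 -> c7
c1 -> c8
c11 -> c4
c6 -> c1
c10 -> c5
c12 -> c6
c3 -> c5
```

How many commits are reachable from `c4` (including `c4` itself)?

3

Walking parent pointers from c4: reachable set = {c2, c4, c9}.
That is 3 commits.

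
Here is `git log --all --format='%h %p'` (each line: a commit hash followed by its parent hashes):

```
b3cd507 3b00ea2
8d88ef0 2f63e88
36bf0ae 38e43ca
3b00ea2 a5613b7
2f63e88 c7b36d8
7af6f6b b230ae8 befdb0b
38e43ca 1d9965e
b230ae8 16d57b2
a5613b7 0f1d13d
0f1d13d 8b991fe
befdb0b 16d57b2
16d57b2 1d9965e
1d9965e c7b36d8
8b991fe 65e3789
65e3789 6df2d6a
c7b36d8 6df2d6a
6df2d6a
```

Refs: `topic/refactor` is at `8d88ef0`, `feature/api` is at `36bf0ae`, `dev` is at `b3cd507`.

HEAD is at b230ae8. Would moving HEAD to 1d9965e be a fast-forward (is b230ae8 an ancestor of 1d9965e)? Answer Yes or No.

A fast-forward from b230ae8 to 1d9965e is possible iff b230ae8 is an ancestor of 1d9965e.
Ancestors of 1d9965e: {1d9965e, 6df2d6a, c7b36d8}.
b230ae8 is not among them, so fast-forward is not possible.

No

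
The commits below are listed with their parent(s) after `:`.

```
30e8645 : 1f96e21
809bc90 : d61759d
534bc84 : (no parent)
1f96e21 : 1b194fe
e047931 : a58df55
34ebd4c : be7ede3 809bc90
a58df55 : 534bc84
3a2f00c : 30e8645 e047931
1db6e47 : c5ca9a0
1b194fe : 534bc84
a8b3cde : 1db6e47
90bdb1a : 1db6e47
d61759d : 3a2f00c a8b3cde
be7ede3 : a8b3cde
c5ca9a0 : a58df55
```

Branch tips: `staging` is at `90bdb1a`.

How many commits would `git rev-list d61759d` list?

Walking parent pointers from d61759d: reachable set = {1b194fe, 1db6e47, 1f96e21, 30e8645, 3a2f00c, 534bc84, a58df55, a8b3cde, c5ca9a0, d61759d, e047931}.
That is 11 commits.

11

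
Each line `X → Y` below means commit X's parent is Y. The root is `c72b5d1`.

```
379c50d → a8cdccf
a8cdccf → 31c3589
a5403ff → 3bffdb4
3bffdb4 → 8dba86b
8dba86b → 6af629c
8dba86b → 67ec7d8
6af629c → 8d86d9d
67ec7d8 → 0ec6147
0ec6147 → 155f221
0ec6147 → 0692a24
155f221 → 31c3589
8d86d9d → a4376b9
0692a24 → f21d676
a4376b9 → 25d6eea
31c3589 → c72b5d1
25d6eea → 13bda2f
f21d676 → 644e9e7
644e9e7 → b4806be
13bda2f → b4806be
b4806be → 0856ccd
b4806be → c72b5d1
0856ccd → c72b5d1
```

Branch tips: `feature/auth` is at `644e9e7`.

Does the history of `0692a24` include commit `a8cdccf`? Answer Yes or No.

Ancestors of 0692a24: {0692a24, 0856ccd, 644e9e7, b4806be, c72b5d1, f21d676}.
a8cdccf is not in that set, so it is not an ancestor of 0692a24.

No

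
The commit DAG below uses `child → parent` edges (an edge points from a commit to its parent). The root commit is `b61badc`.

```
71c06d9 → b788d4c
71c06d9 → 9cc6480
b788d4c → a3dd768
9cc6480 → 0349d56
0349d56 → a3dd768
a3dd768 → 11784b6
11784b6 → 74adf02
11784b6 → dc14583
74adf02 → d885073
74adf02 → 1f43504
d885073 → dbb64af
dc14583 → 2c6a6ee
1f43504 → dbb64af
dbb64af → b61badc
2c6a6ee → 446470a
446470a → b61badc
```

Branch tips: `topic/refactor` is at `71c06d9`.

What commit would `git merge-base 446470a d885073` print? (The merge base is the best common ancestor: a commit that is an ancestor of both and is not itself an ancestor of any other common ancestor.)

b61badc

Ancestors of 446470a: {446470a, b61badc}.
Ancestors of d885073: {b61badc, d885073, dbb64af}.
Common ancestors: {b61badc}.
The only common ancestor is b61badc, so it is the merge base.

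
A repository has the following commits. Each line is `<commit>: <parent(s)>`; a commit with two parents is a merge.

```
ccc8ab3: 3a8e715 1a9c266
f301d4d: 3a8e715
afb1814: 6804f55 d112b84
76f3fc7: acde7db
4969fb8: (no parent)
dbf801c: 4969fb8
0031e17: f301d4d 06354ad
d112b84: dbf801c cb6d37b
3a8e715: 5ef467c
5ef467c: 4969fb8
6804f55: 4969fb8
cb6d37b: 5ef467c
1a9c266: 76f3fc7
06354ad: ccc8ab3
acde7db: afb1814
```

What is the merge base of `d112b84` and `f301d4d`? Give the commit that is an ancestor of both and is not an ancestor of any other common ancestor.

Ancestors of d112b84: {4969fb8, 5ef467c, cb6d37b, d112b84, dbf801c}.
Ancestors of f301d4d: {3a8e715, 4969fb8, 5ef467c, f301d4d}.
Common ancestors: {4969fb8, 5ef467c}.
Among these, 5ef467c is not an ancestor of any other common ancestor — it is the merge base.

5ef467c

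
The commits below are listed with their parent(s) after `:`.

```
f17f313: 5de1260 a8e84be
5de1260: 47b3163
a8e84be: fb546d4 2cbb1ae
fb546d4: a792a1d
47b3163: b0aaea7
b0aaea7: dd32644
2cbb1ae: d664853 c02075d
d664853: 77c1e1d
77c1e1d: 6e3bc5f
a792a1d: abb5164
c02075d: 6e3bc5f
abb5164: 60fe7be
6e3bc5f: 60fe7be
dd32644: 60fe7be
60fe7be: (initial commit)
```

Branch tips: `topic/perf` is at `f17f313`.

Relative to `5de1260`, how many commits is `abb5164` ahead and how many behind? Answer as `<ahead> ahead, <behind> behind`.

Reachable from abb5164: {60fe7be, abb5164}.
Reachable from 5de1260: {47b3163, 5de1260, 60fe7be, b0aaea7, dd32644}.
Only in abb5164's history (ahead): {abb5164} — 1.
Only in 5de1260's history (behind): {47b3163, 5de1260, b0aaea7, dd32644} — 4.

1 ahead, 4 behind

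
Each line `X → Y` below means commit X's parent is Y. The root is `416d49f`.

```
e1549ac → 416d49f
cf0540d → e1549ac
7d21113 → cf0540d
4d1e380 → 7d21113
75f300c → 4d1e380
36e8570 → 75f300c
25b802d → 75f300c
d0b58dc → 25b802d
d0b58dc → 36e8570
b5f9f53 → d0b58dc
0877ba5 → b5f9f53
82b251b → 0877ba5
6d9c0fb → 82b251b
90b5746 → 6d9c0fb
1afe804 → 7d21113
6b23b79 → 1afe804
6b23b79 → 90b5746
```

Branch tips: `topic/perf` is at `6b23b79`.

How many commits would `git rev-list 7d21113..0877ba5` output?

7

Reachable from 0877ba5: {0877ba5, 25b802d, 36e8570, 416d49f, 4d1e380, 75f300c, 7d21113, b5f9f53, cf0540d, d0b58dc, e1549ac}.
Reachable from 7d21113: {416d49f, 7d21113, cf0540d, e1549ac}.
In 0877ba5's history but not 7d21113's: {0877ba5, 25b802d, 36e8570, 4d1e380, 75f300c, b5f9f53, d0b58dc} — 7 commits.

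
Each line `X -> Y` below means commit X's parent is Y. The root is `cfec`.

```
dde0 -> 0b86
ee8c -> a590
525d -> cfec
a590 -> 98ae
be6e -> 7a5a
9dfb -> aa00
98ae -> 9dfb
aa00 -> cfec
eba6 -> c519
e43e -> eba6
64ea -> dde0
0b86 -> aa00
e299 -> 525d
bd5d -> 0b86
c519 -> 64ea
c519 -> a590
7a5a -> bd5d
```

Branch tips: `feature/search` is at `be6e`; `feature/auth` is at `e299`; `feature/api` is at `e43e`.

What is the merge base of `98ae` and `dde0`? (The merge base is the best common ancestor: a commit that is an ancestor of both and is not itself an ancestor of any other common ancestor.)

Ancestors of 98ae: {98ae, 9dfb, aa00, cfec}.
Ancestors of dde0: {0b86, aa00, cfec, dde0}.
Common ancestors: {aa00, cfec}.
Among these, aa00 is not an ancestor of any other common ancestor — it is the merge base.

aa00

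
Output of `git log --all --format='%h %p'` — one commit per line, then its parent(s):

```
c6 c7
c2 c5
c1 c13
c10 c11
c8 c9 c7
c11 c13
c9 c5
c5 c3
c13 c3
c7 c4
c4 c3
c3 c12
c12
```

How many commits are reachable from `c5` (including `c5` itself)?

3

Walking parent pointers from c5: reachable set = {c12, c3, c5}.
That is 3 commits.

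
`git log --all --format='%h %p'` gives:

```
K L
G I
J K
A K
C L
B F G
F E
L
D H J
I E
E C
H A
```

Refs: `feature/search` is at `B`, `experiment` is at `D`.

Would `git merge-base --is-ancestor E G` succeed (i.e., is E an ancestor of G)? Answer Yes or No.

Ancestors of G (commits reachable by following parents): {C, E, G, I, L}.
E is in that set, so it is an ancestor of G.

Yes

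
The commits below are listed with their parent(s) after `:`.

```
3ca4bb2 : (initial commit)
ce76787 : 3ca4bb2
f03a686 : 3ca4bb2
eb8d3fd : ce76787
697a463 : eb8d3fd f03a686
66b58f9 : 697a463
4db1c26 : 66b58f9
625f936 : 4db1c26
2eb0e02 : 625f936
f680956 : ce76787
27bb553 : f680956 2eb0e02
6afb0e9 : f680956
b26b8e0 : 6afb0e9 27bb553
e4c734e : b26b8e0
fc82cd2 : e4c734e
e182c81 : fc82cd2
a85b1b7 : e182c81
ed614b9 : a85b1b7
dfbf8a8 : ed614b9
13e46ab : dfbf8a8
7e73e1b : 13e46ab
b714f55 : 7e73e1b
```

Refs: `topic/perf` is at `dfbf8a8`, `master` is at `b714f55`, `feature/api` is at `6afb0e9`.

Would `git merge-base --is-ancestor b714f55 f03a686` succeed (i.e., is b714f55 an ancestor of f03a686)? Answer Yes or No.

No

Ancestors of f03a686: {3ca4bb2, f03a686}.
b714f55 is not in that set, so it is not an ancestor of f03a686.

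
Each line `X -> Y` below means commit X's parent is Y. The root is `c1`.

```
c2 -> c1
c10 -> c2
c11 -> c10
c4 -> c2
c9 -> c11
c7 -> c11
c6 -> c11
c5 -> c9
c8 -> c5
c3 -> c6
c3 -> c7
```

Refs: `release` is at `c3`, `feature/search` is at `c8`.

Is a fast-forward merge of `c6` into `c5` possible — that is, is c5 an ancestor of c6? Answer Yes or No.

A fast-forward from c5 to c6 is possible iff c5 is an ancestor of c6.
Ancestors of c6: {c1, c10, c11, c2, c6}.
c5 is not among them, so fast-forward is not possible.

No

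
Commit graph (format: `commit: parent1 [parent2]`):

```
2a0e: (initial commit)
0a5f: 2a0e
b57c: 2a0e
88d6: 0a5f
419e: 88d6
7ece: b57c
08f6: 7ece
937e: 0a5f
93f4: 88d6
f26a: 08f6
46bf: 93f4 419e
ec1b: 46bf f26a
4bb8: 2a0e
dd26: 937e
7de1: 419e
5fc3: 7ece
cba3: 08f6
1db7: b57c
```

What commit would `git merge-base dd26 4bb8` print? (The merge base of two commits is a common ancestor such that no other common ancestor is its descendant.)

Ancestors of dd26: {0a5f, 2a0e, 937e, dd26}.
Ancestors of 4bb8: {2a0e, 4bb8}.
Common ancestors: {2a0e}.
The only common ancestor is 2a0e, so it is the merge base.

2a0e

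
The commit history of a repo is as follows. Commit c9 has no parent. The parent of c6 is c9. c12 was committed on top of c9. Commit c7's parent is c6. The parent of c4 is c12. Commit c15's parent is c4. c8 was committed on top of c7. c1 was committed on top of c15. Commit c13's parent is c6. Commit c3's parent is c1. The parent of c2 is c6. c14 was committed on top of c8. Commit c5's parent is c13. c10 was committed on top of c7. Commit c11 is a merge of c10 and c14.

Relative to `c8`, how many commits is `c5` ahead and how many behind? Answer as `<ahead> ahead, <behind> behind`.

Reachable from c5: {c13, c5, c6, c9}.
Reachable from c8: {c6, c7, c8, c9}.
Only in c5's history (ahead): {c13, c5} — 2.
Only in c8's history (behind): {c7, c8} — 2.

2 ahead, 2 behind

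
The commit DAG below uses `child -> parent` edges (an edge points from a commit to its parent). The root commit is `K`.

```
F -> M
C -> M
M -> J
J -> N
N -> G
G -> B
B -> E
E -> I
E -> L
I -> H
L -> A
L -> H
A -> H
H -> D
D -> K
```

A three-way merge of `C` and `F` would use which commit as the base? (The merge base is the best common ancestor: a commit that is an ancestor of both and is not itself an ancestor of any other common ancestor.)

M

Ancestors of C: {A, B, C, D, E, G, H, I, J, K, L, M, N}.
Ancestors of F: {A, B, D, E, F, G, H, I, J, K, L, M, N}.
Common ancestors: {A, B, D, E, G, H, I, J, K, L, M, N}.
Among these, M is not an ancestor of any other common ancestor — it is the merge base.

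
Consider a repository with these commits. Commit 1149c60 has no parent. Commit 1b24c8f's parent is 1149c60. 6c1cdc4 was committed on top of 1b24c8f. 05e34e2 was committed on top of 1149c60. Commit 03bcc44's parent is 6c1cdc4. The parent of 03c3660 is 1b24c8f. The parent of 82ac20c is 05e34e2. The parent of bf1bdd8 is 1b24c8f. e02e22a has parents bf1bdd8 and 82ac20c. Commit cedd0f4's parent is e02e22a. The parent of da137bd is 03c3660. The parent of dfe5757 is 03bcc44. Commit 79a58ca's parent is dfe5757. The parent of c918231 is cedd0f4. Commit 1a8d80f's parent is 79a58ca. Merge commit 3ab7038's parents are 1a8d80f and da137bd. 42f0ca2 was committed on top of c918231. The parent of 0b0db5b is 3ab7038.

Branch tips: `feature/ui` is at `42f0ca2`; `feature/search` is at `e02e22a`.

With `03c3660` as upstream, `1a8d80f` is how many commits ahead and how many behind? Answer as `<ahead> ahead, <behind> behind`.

5 ahead, 1 behind

Reachable from 1a8d80f: {03bcc44, 1149c60, 1a8d80f, 1b24c8f, 6c1cdc4, 79a58ca, dfe5757}.
Reachable from 03c3660: {03c3660, 1149c60, 1b24c8f}.
Only in 1a8d80f's history (ahead): {03bcc44, 1a8d80f, 6c1cdc4, 79a58ca, dfe5757} — 5.
Only in 03c3660's history (behind): {03c3660} — 1.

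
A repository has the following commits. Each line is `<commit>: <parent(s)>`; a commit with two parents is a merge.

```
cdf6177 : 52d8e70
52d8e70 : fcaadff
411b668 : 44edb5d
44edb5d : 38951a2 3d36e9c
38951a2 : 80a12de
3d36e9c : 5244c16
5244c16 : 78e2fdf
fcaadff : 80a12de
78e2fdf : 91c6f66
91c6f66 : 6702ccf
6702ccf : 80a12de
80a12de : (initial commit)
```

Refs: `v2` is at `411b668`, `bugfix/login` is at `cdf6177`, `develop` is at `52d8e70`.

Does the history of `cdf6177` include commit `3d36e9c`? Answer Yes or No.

No

Ancestors of cdf6177: {52d8e70, 80a12de, cdf6177, fcaadff}.
3d36e9c is not in that set, so it is not an ancestor of cdf6177.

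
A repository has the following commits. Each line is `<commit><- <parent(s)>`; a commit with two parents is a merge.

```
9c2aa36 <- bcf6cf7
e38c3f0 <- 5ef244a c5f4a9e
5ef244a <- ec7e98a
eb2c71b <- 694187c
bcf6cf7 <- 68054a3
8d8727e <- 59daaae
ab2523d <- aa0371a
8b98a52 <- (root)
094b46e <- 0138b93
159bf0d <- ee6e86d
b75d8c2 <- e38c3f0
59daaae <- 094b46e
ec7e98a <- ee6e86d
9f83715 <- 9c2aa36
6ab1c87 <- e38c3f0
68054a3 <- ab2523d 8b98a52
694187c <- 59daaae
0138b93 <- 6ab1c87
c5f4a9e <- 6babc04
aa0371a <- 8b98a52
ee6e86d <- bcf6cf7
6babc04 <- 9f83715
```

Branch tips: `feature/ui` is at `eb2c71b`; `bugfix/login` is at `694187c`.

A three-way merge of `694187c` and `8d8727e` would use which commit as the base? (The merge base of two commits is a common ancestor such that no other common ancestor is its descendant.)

59daaae

Ancestors of 694187c: {0138b93, 094b46e, 59daaae, 5ef244a, 68054a3, 694187c, 6ab1c87, 6babc04, 8b98a52, 9c2aa36, 9f83715, aa0371a, ab2523d, bcf6cf7, c5f4a9e, e38c3f0, ec7e98a, ee6e86d}.
Ancestors of 8d8727e: {0138b93, 094b46e, 59daaae, 5ef244a, 68054a3, 6ab1c87, 6babc04, 8b98a52, 8d8727e, 9c2aa36, 9f83715, aa0371a, ab2523d, bcf6cf7, c5f4a9e, e38c3f0, ec7e98a, ee6e86d}.
Common ancestors: {0138b93, 094b46e, 59daaae, 5ef244a, 68054a3, 6ab1c87, 6babc04, 8b98a52, 9c2aa36, 9f83715, aa0371a, ab2523d, bcf6cf7, c5f4a9e, e38c3f0, ec7e98a, ee6e86d}.
Among these, 59daaae is not an ancestor of any other common ancestor — it is the merge base.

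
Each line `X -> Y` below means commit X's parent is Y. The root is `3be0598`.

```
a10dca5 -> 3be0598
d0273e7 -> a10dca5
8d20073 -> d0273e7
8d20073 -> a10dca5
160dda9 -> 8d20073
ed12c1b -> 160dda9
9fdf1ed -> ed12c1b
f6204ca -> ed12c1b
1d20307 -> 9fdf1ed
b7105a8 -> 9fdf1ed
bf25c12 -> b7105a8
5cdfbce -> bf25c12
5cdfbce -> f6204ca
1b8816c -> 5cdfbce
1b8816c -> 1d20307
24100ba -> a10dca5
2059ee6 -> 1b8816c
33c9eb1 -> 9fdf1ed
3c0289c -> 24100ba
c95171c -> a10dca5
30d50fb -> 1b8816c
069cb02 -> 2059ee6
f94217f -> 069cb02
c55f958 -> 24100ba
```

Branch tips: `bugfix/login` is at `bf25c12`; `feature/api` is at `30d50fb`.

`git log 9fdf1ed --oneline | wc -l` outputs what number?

7

Walking parent pointers from 9fdf1ed: reachable set = {160dda9, 3be0598, 8d20073, 9fdf1ed, a10dca5, d0273e7, ed12c1b}.
That is 7 commits.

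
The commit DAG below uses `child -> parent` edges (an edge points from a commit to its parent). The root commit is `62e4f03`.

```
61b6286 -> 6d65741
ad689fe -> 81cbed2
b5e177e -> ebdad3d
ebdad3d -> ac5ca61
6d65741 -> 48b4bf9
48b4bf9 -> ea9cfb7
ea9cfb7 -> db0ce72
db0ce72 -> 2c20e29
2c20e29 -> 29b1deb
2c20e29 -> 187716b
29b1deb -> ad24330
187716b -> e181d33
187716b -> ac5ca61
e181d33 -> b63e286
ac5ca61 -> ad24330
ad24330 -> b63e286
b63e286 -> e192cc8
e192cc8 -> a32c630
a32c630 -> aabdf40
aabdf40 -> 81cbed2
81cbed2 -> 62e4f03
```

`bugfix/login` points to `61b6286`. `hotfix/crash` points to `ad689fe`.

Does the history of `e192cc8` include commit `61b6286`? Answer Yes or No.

Ancestors of e192cc8: {62e4f03, 81cbed2, a32c630, aabdf40, e192cc8}.
61b6286 is not in that set, so it is not an ancestor of e192cc8.

No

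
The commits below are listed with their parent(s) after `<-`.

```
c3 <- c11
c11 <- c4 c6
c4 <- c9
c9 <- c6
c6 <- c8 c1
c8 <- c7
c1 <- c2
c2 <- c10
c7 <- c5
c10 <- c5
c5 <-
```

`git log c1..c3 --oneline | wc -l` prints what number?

7

Reachable from c3: {c1, c10, c11, c2, c3, c4, c5, c6, c7, c8, c9}.
Reachable from c1: {c1, c10, c2, c5}.
In c3's history but not c1's: {c11, c3, c4, c6, c7, c8, c9} — 7 commits.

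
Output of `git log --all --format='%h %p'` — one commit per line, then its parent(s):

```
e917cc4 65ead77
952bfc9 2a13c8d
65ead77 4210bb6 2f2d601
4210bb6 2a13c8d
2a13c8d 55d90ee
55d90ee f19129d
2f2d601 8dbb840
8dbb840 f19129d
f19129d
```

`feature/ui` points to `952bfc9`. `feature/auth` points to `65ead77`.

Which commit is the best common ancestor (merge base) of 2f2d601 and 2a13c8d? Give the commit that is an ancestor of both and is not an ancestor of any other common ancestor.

Ancestors of 2f2d601: {2f2d601, 8dbb840, f19129d}.
Ancestors of 2a13c8d: {2a13c8d, 55d90ee, f19129d}.
Common ancestors: {f19129d}.
The only common ancestor is f19129d, so it is the merge base.

f19129d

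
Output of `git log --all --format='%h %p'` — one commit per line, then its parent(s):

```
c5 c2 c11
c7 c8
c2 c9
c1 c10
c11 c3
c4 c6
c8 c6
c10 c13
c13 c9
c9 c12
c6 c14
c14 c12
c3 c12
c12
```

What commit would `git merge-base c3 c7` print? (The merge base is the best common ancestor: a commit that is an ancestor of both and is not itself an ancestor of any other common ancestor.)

c12

Ancestors of c3: {c12, c3}.
Ancestors of c7: {c12, c14, c6, c7, c8}.
Common ancestors: {c12}.
The only common ancestor is c12, so it is the merge base.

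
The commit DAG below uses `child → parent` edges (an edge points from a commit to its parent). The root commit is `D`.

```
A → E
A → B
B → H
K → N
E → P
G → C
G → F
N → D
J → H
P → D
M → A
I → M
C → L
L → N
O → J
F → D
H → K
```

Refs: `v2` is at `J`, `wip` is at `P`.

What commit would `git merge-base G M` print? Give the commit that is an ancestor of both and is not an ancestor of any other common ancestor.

Ancestors of G: {C, D, F, G, L, N}.
Ancestors of M: {A, B, D, E, H, K, M, N, P}.
Common ancestors: {D, N}.
Among these, N is not an ancestor of any other common ancestor — it is the merge base.

N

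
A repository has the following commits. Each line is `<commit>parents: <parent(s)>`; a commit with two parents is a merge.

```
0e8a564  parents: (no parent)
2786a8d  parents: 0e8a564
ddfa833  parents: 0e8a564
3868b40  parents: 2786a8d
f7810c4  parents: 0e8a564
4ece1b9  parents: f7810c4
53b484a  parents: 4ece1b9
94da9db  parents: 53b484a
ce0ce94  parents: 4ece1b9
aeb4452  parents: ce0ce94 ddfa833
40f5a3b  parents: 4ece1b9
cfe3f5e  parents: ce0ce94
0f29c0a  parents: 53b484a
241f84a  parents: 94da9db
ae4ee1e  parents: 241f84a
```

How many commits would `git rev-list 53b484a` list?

4

Walking parent pointers from 53b484a: reachable set = {0e8a564, 4ece1b9, 53b484a, f7810c4}.
That is 4 commits.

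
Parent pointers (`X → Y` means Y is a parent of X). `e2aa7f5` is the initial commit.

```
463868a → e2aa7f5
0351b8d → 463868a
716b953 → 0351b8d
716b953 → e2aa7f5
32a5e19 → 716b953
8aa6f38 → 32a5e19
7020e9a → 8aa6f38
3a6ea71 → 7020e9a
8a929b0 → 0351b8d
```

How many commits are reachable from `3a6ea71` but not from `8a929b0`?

Reachable from 3a6ea71: {0351b8d, 32a5e19, 3a6ea71, 463868a, 7020e9a, 716b953, 8aa6f38, e2aa7f5}.
Reachable from 8a929b0: {0351b8d, 463868a, 8a929b0, e2aa7f5}.
In 3a6ea71's history but not 8a929b0's: {32a5e19, 3a6ea71, 7020e9a, 716b953, 8aa6f38} — 5 commits.

5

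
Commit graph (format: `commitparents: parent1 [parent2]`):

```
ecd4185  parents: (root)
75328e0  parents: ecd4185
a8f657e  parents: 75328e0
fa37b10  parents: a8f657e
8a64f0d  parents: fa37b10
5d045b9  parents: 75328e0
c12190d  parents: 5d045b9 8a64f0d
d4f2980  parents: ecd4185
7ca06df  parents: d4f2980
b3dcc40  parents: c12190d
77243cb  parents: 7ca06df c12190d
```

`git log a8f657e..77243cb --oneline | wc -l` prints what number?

Reachable from 77243cb: {5d045b9, 75328e0, 77243cb, 7ca06df, 8a64f0d, a8f657e, c12190d, d4f2980, ecd4185, fa37b10}.
Reachable from a8f657e: {75328e0, a8f657e, ecd4185}.
In 77243cb's history but not a8f657e's: {5d045b9, 77243cb, 7ca06df, 8a64f0d, c12190d, d4f2980, fa37b10} — 7 commits.

7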